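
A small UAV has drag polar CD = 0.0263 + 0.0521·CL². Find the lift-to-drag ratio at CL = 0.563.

L/D = 13.1

CD = 0.0263 + 0.0521 × 0.563² = 0.04281
L/D = CL/CD = 0.563 / 0.04281 = 13.1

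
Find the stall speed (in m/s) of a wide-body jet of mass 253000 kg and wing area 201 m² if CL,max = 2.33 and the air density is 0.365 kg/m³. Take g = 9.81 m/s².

Stall occurs when L = W at CL,max. W = mg = 253000 × 9.81 = 2.482×10^6 N.
V_stall = √(2W/(ρ·S·CL,max)) = √(2 × 2.482×10^6 / (0.365 × 201 × 2.33))
V_stall = √29040 = 170 m/s

V_stall = 170 m/s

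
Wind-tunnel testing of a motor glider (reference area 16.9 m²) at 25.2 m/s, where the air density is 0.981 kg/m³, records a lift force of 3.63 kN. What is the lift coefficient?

From L = ½ρv²S·CL, rearranging gives CL = 2L/(ρv²S).
CL = 2 × 3630 / (0.981 × 25.2² × 16.9) = 0.69

CL = 0.69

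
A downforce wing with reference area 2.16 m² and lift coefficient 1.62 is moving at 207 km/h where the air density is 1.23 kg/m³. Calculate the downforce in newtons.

Convert speed: v = 207 km/h ÷ 3.6 = 57.5 m/s.
Dynamic pressure q = ½ρv² = ½ × 1.23 × 57.5² = 2033 Pa.
L = q·S·CL = 2033 × 2.16 × 1.62 = 7120 N ≈ 7.12 kN

L = 7120 N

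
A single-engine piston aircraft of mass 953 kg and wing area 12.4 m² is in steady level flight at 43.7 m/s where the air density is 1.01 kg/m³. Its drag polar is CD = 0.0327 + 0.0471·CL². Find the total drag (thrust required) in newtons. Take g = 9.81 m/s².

D = 735 N

Level flight ⇒ L = W = m·g = 953 × 9.81 = 9348.9 N.
q = ½ρv² = ½ × 1.01 × 43.7² = 964.4 Pa.
Required CL = L/(qS) = 9348.9/(964.4·12.4) = 0.7818.
CD = 0.0327 + 0.0471 × 0.7818² = 0.06149.
D = q·S·CD = 964.4 × 12.4 × 0.06149 = 735.3 N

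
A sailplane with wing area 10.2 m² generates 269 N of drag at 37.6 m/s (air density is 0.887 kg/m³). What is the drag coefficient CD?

CD = 0.0421

From D = ½ρv²S·CD, rearranging gives CD = 2D/(ρv²S).
CD = 2 × 269 / (0.887 × 37.6² × 10.2) = 0.0421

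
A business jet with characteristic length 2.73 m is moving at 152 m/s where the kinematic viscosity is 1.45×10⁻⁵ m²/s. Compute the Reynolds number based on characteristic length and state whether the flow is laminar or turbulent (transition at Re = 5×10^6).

Re = v·c/ν = 152 × 2.73 / (1.45×10⁻⁵) = 2.86×10^7
Since 2.86×10^7 > 5×10^6, the flow is turbulent.

Re = 2.86×10^7 (turbulent)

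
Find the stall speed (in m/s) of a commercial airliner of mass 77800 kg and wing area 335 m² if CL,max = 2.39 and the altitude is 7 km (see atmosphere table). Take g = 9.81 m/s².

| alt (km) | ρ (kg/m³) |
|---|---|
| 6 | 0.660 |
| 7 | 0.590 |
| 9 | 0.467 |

V_stall = 56.8 m/s

At 7 km, from the table: ρ = 0.590 kg/m³.
At stall, lift equals weight: L = W = m·g = 77800 × 9.81 = 7.632×10^5 N.
From L = ½ρV²S·CL,max = W: V_stall = √(2W/(ρSCL,max)) = √(2·7.632×10^5/(0.59·335·2.39))
V_stall = √3231 = 56.8 m/s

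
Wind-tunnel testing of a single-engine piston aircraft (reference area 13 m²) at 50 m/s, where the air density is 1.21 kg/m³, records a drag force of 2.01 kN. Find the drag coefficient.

CD = 0.102

From D = ½ρv²S·CD, rearranging gives CD = 2D/(ρv²S).
CD = 2 × 2010 / (1.21 × 50² × 13) = 0.102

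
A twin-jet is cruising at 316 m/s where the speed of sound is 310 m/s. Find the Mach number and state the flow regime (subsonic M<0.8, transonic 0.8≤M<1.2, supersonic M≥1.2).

M = v/a = 316 / 310 = 1.02
M = 1.02 → transonic.

M = 1.02 (transonic)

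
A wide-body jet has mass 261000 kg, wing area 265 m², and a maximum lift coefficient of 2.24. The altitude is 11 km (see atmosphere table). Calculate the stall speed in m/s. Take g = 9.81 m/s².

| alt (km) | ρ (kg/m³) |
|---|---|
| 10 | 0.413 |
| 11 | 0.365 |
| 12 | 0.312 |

At 11 km, from the table: ρ = 0.365 kg/m³.
At stall, lift equals weight: L = W = m·g = 261000 × 9.81 = 2.56×10^6 N.
V_stall = √(2W/(ρ·S·CL,max)) = √(2 × 2.56×10^6 / (0.365 × 265 × 2.24))
V_stall = √23630 = 154 m/s

V_stall = 154 m/s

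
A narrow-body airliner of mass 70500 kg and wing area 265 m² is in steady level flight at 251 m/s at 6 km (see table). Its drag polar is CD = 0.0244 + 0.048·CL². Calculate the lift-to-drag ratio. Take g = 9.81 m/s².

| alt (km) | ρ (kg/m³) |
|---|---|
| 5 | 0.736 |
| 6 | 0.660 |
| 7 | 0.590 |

At 6 km, from the table: ρ = 0.660 kg/m³.
Weight W = mg = 70500 × 9.81 = 6.916×10^5 N; in level flight L = W.
q = ½ρv² = ½ × 0.66 × 251² = 20790 Pa.
CL = W/(q·S) = 6.916×10^5 / (20790 × 265) = 0.1255.
CD = 0.0244 + 0.048 × 0.1255² = 0.02516.
L/D = CL/CD = 0.1255 / 0.02516 = 4.99

L/D = 4.99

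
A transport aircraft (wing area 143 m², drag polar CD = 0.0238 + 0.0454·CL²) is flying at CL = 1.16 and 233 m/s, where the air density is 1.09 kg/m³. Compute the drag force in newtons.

CD = 0.0238 + 0.0454 × 1.16² = 0.08489
D = ½ρv²S·CD = ½ × 1.09 × 233² × 143 × 0.08489 = 3.59×10^5 N

D = 3.59×10^5 N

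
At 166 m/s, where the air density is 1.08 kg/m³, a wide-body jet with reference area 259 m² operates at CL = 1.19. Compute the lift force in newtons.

L = ½ρv²S·CL = ½ × 1.08 × 166² × 259 × 1.19 = 4.59×10^6 N ≈ 4590 kN

L = 4.59×10^6 N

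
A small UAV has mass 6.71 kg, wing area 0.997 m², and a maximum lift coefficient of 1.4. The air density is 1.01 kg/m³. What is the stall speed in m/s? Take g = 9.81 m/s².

Weight W = mg = 6.71 × 9.81 = 65.83 N.
V_stall = √(2W/(ρ·S·CL,max)) = √(2 × 65.83 / (1.01 × 0.997 × 1.4))
V_stall = √93.38 = 9.66 m/s

V_stall = 9.66 m/s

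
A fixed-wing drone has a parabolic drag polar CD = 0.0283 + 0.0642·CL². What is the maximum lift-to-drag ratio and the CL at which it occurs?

(L/D)max = 11.7, at CL = 0.664

For CD = CD0 + K·CL², (L/D)max occurs at CL* = √(CD0/K) and equals 1/(2√(K·CD0)).
(L/D)max = 1/(2√(0.0642 × 0.0283)) = 1/(2 × 0.04262) = 11.7
CL* = √(0.0283/0.0642) = 0.664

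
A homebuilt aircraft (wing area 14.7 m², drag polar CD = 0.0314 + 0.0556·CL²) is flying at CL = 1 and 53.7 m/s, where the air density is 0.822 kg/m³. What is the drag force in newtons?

D = 1520 N

CD = 0.0314 + 0.0556 × 1² = 0.087
D = ½ρv²S·CD = ½ × 0.822 × 53.7² × 14.7 × 0.087 = 1520 N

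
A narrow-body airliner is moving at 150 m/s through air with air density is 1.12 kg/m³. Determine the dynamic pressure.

q = ½ρv² = ½ × 1.12 × 150² = 12600 Pa

q = 12600 Pa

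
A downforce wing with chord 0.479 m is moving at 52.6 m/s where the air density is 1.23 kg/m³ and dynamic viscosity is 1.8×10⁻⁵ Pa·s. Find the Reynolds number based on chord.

Re = 1.72×10^6

Re = ρ·v·c/μ = 1.23 × 52.6 × 0.479 / (1.8×10⁻⁵) = 1.72×10^6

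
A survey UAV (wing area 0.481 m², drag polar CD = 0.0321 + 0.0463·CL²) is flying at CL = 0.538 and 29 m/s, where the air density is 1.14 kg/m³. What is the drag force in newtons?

D = 10.5 N

CD = 0.0321 + 0.0463 × 0.538² = 0.0455
D = ½ρv²S·CD = ½ × 1.14 × 29² × 0.481 × 0.0455 = 10.5 N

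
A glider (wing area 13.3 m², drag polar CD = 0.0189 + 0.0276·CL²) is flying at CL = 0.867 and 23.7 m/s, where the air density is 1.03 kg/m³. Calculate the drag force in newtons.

D = 153 N

CD = 0.0189 + 0.0276 × 0.867² = 0.03965
D = ½ρv²S·CD = ½ × 1.03 × 23.7² × 13.3 × 0.03965 = 153 N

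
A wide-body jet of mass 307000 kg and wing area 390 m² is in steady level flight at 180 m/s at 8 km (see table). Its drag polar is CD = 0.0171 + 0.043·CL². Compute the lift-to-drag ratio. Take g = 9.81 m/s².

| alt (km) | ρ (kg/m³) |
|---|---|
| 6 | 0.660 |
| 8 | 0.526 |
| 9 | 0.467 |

At 8 km, from the table: ρ = 0.526 kg/m³.
Level flight ⇒ L = W = m·g = 307000 × 9.81 = 3.0117×10^6 N.
Dynamic pressure q = 0.5 × 0.526 × 180² = 8521 Pa.
Required CL = L/(qS) = 3.0117×10^6/(8521·390) = 0.9062.
CD = 0.0171 + 0.043 × 0.9062² = 0.05241.
L/D = CL/CD = 0.9062 / 0.05241 = 17.3

L/D = 17.3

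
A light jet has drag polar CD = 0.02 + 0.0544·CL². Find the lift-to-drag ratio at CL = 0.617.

L/D = 15.2

CD = 0.02 + 0.0544 × 0.617² = 0.04071
L/D = CL/CD = 0.617 / 0.04071 = 15.2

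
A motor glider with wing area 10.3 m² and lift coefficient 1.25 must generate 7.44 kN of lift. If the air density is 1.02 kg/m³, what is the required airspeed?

L = ½ρv²S·CL ⇒ v = √(2L/(ρ·S·CL))
v = √(2 × 7440 / (1.02 × 10.3 × 1.25)) = √1133 = 33.7 m/s

v = 33.7 m/s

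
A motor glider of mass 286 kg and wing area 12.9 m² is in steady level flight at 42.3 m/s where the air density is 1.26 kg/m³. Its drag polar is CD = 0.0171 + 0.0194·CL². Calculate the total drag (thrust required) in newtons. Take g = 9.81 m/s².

In steady level flight, lift balances weight: W = mg = 286 × 9.81 = 2805.7 N.
Dynamic pressure q = 0.5 × 1.26 × 42.3² = 1127 Pa.
CL = W/(q·S) = 2805.7 / (1127 × 12.9) = 0.1929.
CD = 0.0171 + 0.0194 × 0.1929² = 0.01782.
D = q·S·CD = 1127 × 12.9 × 0.01782 = 259.2 N

D = 259 N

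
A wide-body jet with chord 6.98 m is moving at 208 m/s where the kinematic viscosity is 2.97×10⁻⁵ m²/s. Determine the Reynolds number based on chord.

Re = v·c/ν = 208 × 6.98 / (2.97×10⁻⁵) = 4.89×10^7

Re = 4.89×10^7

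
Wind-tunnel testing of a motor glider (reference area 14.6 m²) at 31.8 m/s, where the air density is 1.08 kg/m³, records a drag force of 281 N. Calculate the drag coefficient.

From D = ½ρv²S·CD, rearranging gives CD = 2D/(ρv²S).
CD = 2 × 281 / (1.08 × 31.8² × 14.6) = 0.0352

CD = 0.0352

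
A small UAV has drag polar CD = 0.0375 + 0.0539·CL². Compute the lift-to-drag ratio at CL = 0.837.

CD = 0.0375 + 0.0539 × 0.837² = 0.07526
L/D = CL/CD = 0.837 / 0.07526 = 11.1

L/D = 11.1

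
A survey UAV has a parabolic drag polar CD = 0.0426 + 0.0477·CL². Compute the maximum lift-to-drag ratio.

For CD = CD0 + K·CL², (L/D)max occurs at CL* = √(CD0/K) and equals 1/(2√(K·CD0)).
(L/D)max = 1/(2√(0.0477 × 0.0426)) = 1/(2 × 0.04508) = 11.1

(L/D)max = 11.1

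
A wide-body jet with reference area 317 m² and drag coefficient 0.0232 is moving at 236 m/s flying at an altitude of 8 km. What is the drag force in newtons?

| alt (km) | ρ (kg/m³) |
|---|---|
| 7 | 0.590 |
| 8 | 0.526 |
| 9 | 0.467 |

D = 1.08×10^5 N

At 8 km, from the table: ρ = 0.526 kg/m³.
D = ½ρv²S·CD = ½ × 0.526 × 236² × 317 × 0.0232 = 1.08×10^5 N ≈ 108 kN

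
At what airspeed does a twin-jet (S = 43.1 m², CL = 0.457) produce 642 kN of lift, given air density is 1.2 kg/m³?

v = 233 m/s

L = ½ρv²S·CL ⇒ v = √(2L/(ρ·S·CL))
v = √(2 × 6.42×10^5 / (1.2 × 43.1 × 0.457)) = √54320 = 233 m/s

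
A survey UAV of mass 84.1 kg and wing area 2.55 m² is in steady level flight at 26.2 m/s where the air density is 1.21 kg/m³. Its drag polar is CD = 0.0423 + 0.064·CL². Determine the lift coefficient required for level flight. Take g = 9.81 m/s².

In steady level flight, lift balances weight: W = mg = 84.1 × 9.81 = 825.02 N.
Dynamic pressure q = 0.5 × 1.21 × 26.2² = 415.3 Pa.
CL = W/(q·S) = 825.02 / (415.3 × 2.55) = 0.7791.

CL = 0.779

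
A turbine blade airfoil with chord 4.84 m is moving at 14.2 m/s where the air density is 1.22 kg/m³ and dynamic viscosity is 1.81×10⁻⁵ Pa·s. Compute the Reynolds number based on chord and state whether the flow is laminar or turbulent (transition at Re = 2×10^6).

Re = ρ·v·c/μ = 1.22 × 14.2 × 4.84 / (1.81×10⁻⁵) = 4.63×10^6
Since 4.63×10^6 > 2×10^6, the flow is turbulent.

Re = 4.63×10^6 (turbulent)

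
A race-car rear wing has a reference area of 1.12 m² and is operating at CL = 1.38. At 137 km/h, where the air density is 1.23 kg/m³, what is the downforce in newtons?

L = 1380 N

Convert speed: v = 137 km/h ÷ 3.6 = 38.06 m/s.
L = ½ρv²S·CL = ½ × 1.23 × 38.06² × 1.12 × 1.38 = 1380 N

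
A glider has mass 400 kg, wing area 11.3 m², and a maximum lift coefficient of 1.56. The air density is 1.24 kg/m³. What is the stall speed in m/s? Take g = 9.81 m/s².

V_stall = 18.9 m/s

Stall occurs when L = W at CL,max. W = mg = 400 × 9.81 = 3924 N.
From L = ½ρV²S·CL,max = W: V_stall = √(2W/(ρSCL,max)) = √(2·3924/(1.24·11.3·1.56))
V_stall = √359 = 18.9 m/s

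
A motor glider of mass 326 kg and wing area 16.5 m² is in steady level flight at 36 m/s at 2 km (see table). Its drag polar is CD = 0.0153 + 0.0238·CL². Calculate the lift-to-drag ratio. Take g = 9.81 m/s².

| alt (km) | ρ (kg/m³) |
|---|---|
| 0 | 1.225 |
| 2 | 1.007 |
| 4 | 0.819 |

At 2 km, from the table: ρ = 1.007 kg/m³.
Weight W = mg = 326 × 9.81 = 3198.1 N; in level flight L = W.
Dynamic pressure q = 0.5 × 1.007 × 36² = 652.5 Pa.
CL = W/(q·S) = 3198.1 / (652.5 × 16.5) = 0.297.
CD = 0.0153 + 0.0238 × 0.297² = 0.0174.
L/D = CL/CD = 0.297 / 0.0174 = 17.1

L/D = 17.1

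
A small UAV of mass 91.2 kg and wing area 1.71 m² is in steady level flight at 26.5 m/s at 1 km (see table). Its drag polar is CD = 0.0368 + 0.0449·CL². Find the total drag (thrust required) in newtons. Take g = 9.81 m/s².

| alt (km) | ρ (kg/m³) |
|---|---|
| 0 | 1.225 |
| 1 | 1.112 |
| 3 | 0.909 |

At 1 km, from the table: ρ = 1.112 kg/m³.
In steady level flight, lift balances weight: W = mg = 91.2 × 9.81 = 894.67 N.
q = ½ρv² = ½ × 1.112 × 26.5² = 390.5 Pa.
CL = W/(q·S) = 894.67 / (390.5 × 1.71) = 1.34.
CD = 0.0368 + 0.0449 × 1.34² = 0.1174.
D = q·S·CD = 390.5 × 1.71 × 0.1174 = 78.4 N

D = 78.4 N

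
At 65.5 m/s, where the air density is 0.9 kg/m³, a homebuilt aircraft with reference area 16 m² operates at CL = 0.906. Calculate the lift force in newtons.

L = ½ρv²S·CL = ½ × 0.9 × 65.5² × 16 × 0.906 = 28000 N ≈ 28 kN

L = 28000 N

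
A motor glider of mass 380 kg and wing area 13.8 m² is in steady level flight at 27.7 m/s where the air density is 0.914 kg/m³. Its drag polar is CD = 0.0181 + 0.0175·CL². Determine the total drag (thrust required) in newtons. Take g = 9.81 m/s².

Level flight ⇒ L = W = m·g = 380 × 9.81 = 3727.8 N.
q = ½ρv² = ½ × 0.914 × 27.7² = 350.7 Pa.
CL = W/(q·S) = 3727.8 / (350.7 × 13.8) = 0.7704.
CD = 0.0181 + 0.0175 × 0.7704² = 0.02849.
D = q·S·CD = 350.7 × 13.8 × 0.02849 = 137.8 N

D = 138 N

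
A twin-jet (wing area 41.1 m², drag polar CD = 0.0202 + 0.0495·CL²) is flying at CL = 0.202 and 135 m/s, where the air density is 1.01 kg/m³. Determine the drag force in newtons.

CD = 0.0202 + 0.0495 × 0.202² = 0.02222
D = ½ρv²S·CD = ½ × 1.01 × 135² × 41.1 × 0.02222 = 8410 N

D = 8410 N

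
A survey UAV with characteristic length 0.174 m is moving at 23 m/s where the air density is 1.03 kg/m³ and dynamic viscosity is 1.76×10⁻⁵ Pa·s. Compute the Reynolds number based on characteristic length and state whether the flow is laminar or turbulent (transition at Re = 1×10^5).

Re = 2.34×10^5 (turbulent)

Re = ρ·v·c/μ = 1.03 × 23 × 0.174 / (1.76×10⁻⁵) = 2.34×10^5
Since 2.34×10^5 > 1×10^5, the flow is turbulent.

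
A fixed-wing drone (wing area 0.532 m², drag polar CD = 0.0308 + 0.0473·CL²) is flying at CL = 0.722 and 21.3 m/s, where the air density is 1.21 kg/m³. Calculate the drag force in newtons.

CD = 0.0308 + 0.0473 × 0.722² = 0.05546
D = ½ρv²S·CD = ½ × 1.21 × 21.3² × 0.532 × 0.05546 = 8.1 N

D = 8.1 N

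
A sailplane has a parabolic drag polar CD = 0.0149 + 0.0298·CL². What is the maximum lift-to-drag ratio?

(L/D)max = 23.7

For CD = CD0 + K·CL², (L/D)max occurs at CL* = √(CD0/K) and equals 1/(2√(K·CD0)).
(L/D)max = 1/(2√(0.0298 × 0.0149)) = 1/(2 × 0.02107) = 23.7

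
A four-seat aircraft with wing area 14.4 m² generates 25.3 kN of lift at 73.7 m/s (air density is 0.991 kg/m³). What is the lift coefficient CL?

CL = 0.653

From L = ½ρv²S·CL, rearranging gives CL = 2L/(ρv²S).
CL = 2 × 25300 / (0.991 × 73.7² × 14.4) = 0.653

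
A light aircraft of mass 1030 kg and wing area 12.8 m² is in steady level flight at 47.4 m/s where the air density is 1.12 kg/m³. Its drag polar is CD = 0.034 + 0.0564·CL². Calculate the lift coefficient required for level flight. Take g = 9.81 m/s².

In steady level flight, lift balances weight: W = mg = 1030 × 9.81 = 10104 N.
q = ½ρv² = ½ × 1.12 × 47.4² = 1258 Pa.
CL = W/(q·S) = 10104 / (1258 × 12.8) = 0.6274.

CL = 0.627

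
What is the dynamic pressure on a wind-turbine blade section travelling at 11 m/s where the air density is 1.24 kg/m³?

q = ½ρv² = ½ × 1.24 × 11² = 75 Pa

q = 75 Pa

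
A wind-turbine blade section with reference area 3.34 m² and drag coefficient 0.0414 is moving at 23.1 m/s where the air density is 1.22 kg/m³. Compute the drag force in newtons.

D = 45 N

Dynamic pressure q = ½ρv² = ½ × 1.22 × 23.1² = 325.5 Pa.
D = q·S·CD = 325.5 × 3.34 × 0.0414 = 45 N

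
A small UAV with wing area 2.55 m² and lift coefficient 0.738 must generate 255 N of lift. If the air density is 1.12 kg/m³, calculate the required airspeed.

v = 15.6 m/s

L = ½ρv²S·CL ⇒ v = √(2L/(ρ·S·CL))
v = √(2 × 255 / (1.12 × 2.55 × 0.738)) = √242 = 15.6 m/s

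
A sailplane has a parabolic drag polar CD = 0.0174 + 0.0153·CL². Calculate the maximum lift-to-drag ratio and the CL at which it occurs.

For CD = CD0 + K·CL², (L/D)max occurs at CL* = √(CD0/K) and equals 1/(2√(K·CD0)).
(L/D)max = 1/(2√(0.0153 × 0.0174)) = 1/(2 × 0.01632) = 30.6
CL* = √(0.0174/0.0153) = 1.07

(L/D)max = 30.6, at CL = 1.07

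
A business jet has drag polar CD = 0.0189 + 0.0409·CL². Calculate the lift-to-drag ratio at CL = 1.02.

L/D = 16.6

CD = 0.0189 + 0.0409 × 1.02² = 0.06145
L/D = CL/CD = 1.02 / 0.06145 = 16.6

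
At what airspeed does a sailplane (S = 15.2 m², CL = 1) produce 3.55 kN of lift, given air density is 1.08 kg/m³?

L = ½ρv²S·CL ⇒ v = √(2L/(ρ·S·CL))
v = √(2 × 3550 / (1.08 × 15.2 × 1)) = √432.5 = 20.8 m/s

v = 20.8 m/s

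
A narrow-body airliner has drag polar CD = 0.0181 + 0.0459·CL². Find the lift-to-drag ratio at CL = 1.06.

CD = 0.0181 + 0.0459 × 1.06² = 0.06967
L/D = CL/CD = 1.06 / 0.06967 = 15.2

L/D = 15.2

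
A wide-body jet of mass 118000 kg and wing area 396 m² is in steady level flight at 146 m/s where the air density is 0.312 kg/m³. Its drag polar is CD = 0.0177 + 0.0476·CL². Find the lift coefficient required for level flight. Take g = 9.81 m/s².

CL = 0.879

Level flight ⇒ L = W = m·g = 118000 × 9.81 = 1.1576×10^6 N.
q = ½ρv² = ½ × 0.312 × 146² = 3325 Pa.
CL = W/(q·S) = 1.1576×10^6 / (3325 × 396) = 0.8791.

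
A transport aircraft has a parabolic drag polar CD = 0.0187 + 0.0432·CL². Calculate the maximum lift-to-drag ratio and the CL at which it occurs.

For CD = CD0 + K·CL², (L/D)max occurs at CL* = √(CD0/K) and equals 1/(2√(K·CD0)).
(L/D)max = 1/(2√(0.0432 × 0.0187)) = 1/(2 × 0.02842) = 17.6
CL* = √(0.0187/0.0432) = 0.658

(L/D)max = 17.6, at CL = 0.658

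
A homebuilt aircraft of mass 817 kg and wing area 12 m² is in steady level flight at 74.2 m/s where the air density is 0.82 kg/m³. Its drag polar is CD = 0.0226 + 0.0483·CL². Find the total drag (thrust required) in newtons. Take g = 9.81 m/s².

D = 727 N

In steady level flight, lift balances weight: W = mg = 817 × 9.81 = 8014.8 N.
Dynamic pressure q = 0.5 × 0.82 × 74.2² = 2257 Pa.
CL = W/(q·S) = 8014.8 / (2257 × 12) = 0.2959.
CD = 0.0226 + 0.0483 × 0.2959² = 0.02683.
D = q·S·CD = 2257 × 12 × 0.02683 = 726.7 N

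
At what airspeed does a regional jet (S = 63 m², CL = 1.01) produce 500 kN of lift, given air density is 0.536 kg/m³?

v = 171 m/s

L = ½ρv²S·CL ⇒ v = √(2L/(ρ·S·CL))
v = √(2 × 5×10^5 / (0.536 × 63 × 1.01)) = √29320 = 171 m/s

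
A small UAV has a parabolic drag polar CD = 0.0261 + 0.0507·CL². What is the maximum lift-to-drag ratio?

For CD = CD0 + K·CL², (L/D)max occurs at CL* = √(CD0/K) and equals 1/(2√(K·CD0)).
(L/D)max = 1/(2√(0.0507 × 0.0261)) = 1/(2 × 0.03638) = 13.7

(L/D)max = 13.7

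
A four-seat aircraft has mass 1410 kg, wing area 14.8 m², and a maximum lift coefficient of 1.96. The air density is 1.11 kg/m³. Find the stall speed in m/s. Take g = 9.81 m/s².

V_stall = 29.3 m/s

Stall occurs when L = W at CL,max. W = mg = 1410 × 9.81 = 13830 N.
From L = ½ρV²S·CL,max = W: V_stall = √(2W/(ρSCL,max)) = √(2·13830/(1.11·14.8·1.96))
V_stall = √859.2 = 29.3 m/s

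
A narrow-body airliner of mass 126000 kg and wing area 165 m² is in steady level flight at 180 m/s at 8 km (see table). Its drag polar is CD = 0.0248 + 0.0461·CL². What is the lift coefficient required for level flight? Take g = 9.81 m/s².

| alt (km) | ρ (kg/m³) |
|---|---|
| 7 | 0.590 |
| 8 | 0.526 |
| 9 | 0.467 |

CL = 0.879

At 8 km, from the table: ρ = 0.526 kg/m³.
Level flight ⇒ L = W = m·g = 126000 × 9.81 = 1.2361×10^6 N.
Dynamic pressure q = 0.5 × 0.526 × 180² = 8521 Pa.
CL = 2W/(ρv²S) = 2×1.2361×10^6/(0.526×180²×165) = 0.8791.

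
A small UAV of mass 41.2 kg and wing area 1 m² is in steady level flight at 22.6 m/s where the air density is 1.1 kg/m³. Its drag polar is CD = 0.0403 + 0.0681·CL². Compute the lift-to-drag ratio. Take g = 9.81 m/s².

L/D = 7.94

In steady level flight, lift balances weight: W = mg = 41.2 × 9.81 = 404.17 N.
q = ½ρv² = ½ × 1.1 × 22.6² = 280.9 Pa.
CL = 2W/(ρv²S) = 2×404.17/(1.1×22.6²×1) = 1.439.
CD = 0.0403 + 0.0681 × 1.439² = 0.1813.
L/D = CL/CD = 1.439 / 0.1813 = 7.94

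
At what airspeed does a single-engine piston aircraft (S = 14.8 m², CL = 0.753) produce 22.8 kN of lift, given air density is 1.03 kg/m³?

v = 63 m/s

L = ½ρv²S·CL ⇒ v = √(2L/(ρ·S·CL))
v = √(2 × 22800 / (1.03 × 14.8 × 0.753)) = √3973 = 63 m/s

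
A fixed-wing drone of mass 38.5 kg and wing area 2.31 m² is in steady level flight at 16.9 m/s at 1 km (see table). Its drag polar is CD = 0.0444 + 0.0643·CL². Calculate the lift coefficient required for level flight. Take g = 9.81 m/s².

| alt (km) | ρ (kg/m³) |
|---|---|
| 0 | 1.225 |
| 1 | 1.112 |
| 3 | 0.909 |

At 1 km, from the table: ρ = 1.112 kg/m³.
Level flight ⇒ L = W = m·g = 38.5 × 9.81 = 377.69 N.
Dynamic pressure q = 0.5 × 1.112 × 16.9² = 158.8 Pa.
CL = W/(q·S) = 377.69 / (158.8 × 2.31) = 1.03.

CL = 1.03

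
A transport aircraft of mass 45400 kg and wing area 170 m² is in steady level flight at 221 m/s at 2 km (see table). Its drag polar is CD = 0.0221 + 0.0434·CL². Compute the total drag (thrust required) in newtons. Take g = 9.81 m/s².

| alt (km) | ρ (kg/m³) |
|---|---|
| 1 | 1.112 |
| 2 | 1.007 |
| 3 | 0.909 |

D = 94400 N

At 2 km, from the table: ρ = 1.007 kg/m³.
In steady level flight, lift balances weight: W = mg = 45400 × 9.81 = 4.4537×10^5 N.
q = ½ρv² = ½ × 1.007 × 221² = 24590 Pa.
CL = W/(q·S) = 4.4537×10^5 / (24590 × 170) = 0.1065.
CD = 0.0221 + 0.0434 × 0.1065² = 0.02259.
D = q·S·CD = 24590 × 170 × 0.02259 = 94450 N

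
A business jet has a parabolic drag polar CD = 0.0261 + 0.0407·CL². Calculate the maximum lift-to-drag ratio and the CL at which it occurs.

For CD = CD0 + K·CL², (L/D)max occurs at CL* = √(CD0/K) and equals 1/(2√(K·CD0)).
(L/D)max = 1/(2√(0.0407 × 0.0261)) = 1/(2 × 0.03259) = 15.3
CL* = √(0.0261/0.0407) = 0.801

(L/D)max = 15.3, at CL = 0.801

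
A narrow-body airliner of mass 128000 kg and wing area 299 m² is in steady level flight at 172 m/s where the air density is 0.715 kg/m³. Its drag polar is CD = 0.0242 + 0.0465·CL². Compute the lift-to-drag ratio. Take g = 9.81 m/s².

Weight W = mg = 128000 × 9.81 = 1.2557×10^6 N; in level flight L = W.
q = ½ρv² = ½ × 0.715 × 172² = 10580 Pa.
CL = 2W/(ρv²S) = 2×1.2557×10^6/(0.715×172²×299) = 0.3971.
CD = 0.0242 + 0.0465 × 0.3971² = 0.03153.
L/D = CL/CD = 0.3971 / 0.03153 = 12.6

L/D = 12.6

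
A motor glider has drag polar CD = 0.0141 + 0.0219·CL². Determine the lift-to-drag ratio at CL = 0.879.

CD = 0.0141 + 0.0219 × 0.879² = 0.03102
L/D = CL/CD = 0.879 / 0.03102 = 28.3

L/D = 28.3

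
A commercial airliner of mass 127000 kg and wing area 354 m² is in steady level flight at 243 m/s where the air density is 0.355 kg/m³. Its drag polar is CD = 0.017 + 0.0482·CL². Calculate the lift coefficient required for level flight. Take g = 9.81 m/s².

CL = 0.336

Weight W = mg = 127000 × 9.81 = 1.2459×10^6 N; in level flight L = W.
Dynamic pressure q = 0.5 × 0.355 × 243² = 10480 Pa.
Required CL = L/(qS) = 1.2459×10^6/(10480·354) = 0.3358.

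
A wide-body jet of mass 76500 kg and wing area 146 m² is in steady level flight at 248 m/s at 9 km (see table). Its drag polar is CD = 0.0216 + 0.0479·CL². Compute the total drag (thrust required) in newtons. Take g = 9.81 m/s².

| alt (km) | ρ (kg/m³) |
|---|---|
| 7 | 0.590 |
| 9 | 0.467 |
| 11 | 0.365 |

At 9 km, from the table: ρ = 0.467 kg/m³.
In steady level flight, lift balances weight: W = mg = 76500 × 9.81 = 7.5046×10^5 N.
q = ½ρv² = ½ × 0.467 × 248² = 14360 Pa.
Required CL = L/(qS) = 7.5046×10^5/(14360·146) = 0.3579.
CD = 0.0216 + 0.0479 × 0.3579² = 0.02774.
D = q·S·CD = 14360 × 146 × 0.02774 = 58160 N

D = 58200 N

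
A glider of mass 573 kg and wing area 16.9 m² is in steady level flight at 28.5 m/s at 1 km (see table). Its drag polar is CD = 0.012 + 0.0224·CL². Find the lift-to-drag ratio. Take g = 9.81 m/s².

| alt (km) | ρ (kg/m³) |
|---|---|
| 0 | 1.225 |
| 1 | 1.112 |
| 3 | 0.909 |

L/D = 30.5

At 1 km, from the table: ρ = 1.112 kg/m³.
In steady level flight, lift balances weight: W = mg = 573 × 9.81 = 5621.1 N.
Dynamic pressure q = 0.5 × 1.112 × 28.5² = 451.6 Pa.
CL = W/(q·S) = 5621.1 / (451.6 × 16.9) = 0.7365.
CD = 0.012 + 0.0224 × 0.7365² = 0.02415.
L/D = CL/CD = 0.7365 / 0.02415 = 30.5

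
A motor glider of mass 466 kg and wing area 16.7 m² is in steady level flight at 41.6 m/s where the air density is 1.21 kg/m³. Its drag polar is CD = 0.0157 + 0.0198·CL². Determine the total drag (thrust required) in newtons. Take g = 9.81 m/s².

D = 298 N

Level flight ⇒ L = W = m·g = 466 × 9.81 = 4571.5 N.
Dynamic pressure q = 0.5 × 1.21 × 41.6² = 1047 Pa.
Required CL = L/(qS) = 4571.5/(1047·16.7) = 0.2615.
CD = 0.0157 + 0.0198 × 0.2615² = 0.01705.
D = q·S·CD = 1047 × 16.7 × 0.01705 = 298.2 N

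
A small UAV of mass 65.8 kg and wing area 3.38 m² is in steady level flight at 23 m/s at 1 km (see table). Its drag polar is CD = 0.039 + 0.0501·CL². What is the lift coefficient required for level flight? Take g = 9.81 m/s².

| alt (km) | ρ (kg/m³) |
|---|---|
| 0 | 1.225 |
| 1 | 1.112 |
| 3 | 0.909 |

At 1 km, from the table: ρ = 1.112 kg/m³.
Level flight ⇒ L = W = m·g = 65.8 × 9.81 = 645.5 N.
q = ½ρv² = ½ × 1.112 × 23² = 294.1 Pa.
CL = 2W/(ρv²S) = 2×645.5/(1.112×23²×3.38) = 0.6493.

CL = 0.649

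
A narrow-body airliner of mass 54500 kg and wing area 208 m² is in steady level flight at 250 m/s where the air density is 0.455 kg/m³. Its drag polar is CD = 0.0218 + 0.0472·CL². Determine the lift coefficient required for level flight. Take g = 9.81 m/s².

In steady level flight, lift balances weight: W = mg = 54500 × 9.81 = 5.3464×10^5 N.
q = ½ρv² = ½ × 0.455 × 250² = 14220 Pa.
Required CL = L/(qS) = 5.3464×10^5/(14220·208) = 0.1808.

CL = 0.181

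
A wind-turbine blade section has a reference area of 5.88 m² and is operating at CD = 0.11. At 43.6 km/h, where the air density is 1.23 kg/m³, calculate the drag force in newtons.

Convert speed: v = 43.6 km/h ÷ 3.6 = 12.11 m/s.
D = ½ρv²S·CD = ½ × 1.23 × 12.11² × 5.88 × 0.11 = 58.3 N

D = 58.3 N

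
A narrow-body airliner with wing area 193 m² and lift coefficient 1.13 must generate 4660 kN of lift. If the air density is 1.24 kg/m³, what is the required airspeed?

L = ½ρv²S·CL ⇒ v = √(2L/(ρ·S·CL))
v = √(2 × 4.66×10^6 / (1.24 × 193 × 1.13)) = √34460 = 186 m/s

v = 186 m/s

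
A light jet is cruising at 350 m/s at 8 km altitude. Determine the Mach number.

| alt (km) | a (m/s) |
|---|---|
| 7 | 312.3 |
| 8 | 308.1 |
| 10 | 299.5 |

M = 1.14

At 8 km, from the table: a = 308.1 m/s.
M = v/a = 350 / 308.1 = 1.14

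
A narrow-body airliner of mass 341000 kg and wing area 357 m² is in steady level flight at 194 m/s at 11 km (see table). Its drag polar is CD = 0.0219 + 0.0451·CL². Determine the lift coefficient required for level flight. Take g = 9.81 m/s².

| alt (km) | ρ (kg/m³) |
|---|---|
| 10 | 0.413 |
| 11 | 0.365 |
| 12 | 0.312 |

At 11 km, from the table: ρ = 0.365 kg/m³.
In steady level flight, lift balances weight: W = mg = 341000 × 9.81 = 3.3452×10^6 N.
Dynamic pressure q = 0.5 × 0.365 × 194² = 6869 Pa.
CL = W/(q·S) = 3.3452×10^6 / (6869 × 357) = 1.364.

CL = 1.36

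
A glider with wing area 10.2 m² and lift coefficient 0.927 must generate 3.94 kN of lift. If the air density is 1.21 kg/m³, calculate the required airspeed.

L = ½ρv²S·CL ⇒ v = √(2L/(ρ·S·CL))
v = √(2 × 3940 / (1.21 × 10.2 × 0.927)) = √688.7 = 26.2 m/s

v = 26.2 m/s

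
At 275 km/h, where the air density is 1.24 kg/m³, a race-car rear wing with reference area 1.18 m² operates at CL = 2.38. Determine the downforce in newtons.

L = 10200 N

Convert speed: v = 275 km/h ÷ 3.6 = 76.39 m/s.
L = ½ρv²S·CL = ½ × 1.24 × 76.39² × 1.18 × 2.38 = 10200 N ≈ 10.2 kN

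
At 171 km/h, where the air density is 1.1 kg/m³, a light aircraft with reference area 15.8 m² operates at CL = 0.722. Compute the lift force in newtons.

Convert speed: v = 171 km/h ÷ 3.6 = 47.5 m/s.
L = ½ρv²S·CL = ½ × 1.1 × 47.5² × 15.8 × 0.722 = 14200 N ≈ 14.2 kN

L = 14200 N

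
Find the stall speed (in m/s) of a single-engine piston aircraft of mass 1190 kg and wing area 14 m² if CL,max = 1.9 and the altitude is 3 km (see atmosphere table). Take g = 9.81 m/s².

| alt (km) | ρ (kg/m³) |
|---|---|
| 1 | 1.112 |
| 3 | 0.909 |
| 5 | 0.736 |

At 3 km, from the table: ρ = 0.909 kg/m³.
Weight W = mg = 1190 × 9.81 = 11670 N.
From L = ½ρV²S·CL,max = W: V_stall = √(2W/(ρSCL,max)) = √(2·11670/(0.909·14·1.9))
V_stall = √965.6 = 31.1 m/s

V_stall = 31.1 m/s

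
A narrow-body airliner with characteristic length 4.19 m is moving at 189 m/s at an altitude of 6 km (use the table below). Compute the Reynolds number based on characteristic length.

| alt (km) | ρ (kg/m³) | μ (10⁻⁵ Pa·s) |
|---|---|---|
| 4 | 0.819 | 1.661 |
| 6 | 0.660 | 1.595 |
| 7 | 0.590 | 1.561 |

Re = 3.28×10^7

At 6 km, from the table: ρ = 0.660 kg/m³, μ = 1.595×10⁻⁵ Pa·s.
Re = ρ·v·c/μ = 0.66 × 189 × 4.19 / (1.595×10⁻⁵) = 3.28×10^7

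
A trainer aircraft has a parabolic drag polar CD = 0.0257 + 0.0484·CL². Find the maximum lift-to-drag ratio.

For CD = CD0 + K·CL², (L/D)max occurs at CL* = √(CD0/K) and equals 1/(2√(K·CD0)).
(L/D)max = 1/(2√(0.0484 × 0.0257)) = 1/(2 × 0.03527) = 14.2

(L/D)max = 14.2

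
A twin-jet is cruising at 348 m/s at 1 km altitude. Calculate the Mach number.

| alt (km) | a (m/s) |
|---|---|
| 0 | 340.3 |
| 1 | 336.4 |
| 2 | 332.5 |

M = 1.03

At 1 km, from the table: a = 336.4 m/s.
M = v/a = 348 / 336.4 = 1.03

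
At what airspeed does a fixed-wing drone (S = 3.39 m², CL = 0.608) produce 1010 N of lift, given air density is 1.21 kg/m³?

v = 28.5 m/s

L = ½ρv²S·CL ⇒ v = √(2L/(ρ·S·CL))
v = √(2 × 1010 / (1.21 × 3.39 × 0.608)) = √810 = 28.5 m/s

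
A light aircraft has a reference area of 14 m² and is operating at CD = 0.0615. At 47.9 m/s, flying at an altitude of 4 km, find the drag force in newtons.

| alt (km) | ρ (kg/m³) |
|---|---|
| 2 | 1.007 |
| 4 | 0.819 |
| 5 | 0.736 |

At 4 km, from the table: ρ = 0.819 kg/m³.
D = ½ρv²S·CD = ½ × 0.819 × 47.9² × 14 × 0.0615 = 809 N

D = 809 N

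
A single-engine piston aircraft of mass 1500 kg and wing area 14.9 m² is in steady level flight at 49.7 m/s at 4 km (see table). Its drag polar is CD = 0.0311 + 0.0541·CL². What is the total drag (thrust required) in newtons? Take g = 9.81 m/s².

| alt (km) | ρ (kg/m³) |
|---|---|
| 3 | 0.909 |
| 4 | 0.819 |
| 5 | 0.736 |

At 4 km, from the table: ρ = 0.819 kg/m³.
Weight W = mg = 1500 × 9.81 = 14715 N; in level flight L = W.
Dynamic pressure q = 0.5 × 0.819 × 49.7² = 1012 Pa.
Required CL = L/(qS) = 14715/(1012·14.9) = 0.9764.
CD = 0.0311 + 0.0541 × 0.9764² = 0.08267.
D = q·S·CD = 1012 × 14.9 × 0.08267 = 1246 N

D = 1250 N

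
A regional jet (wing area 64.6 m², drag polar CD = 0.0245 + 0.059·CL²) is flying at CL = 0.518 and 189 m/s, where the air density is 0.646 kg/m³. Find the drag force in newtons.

CD = 0.0245 + 0.059 × 0.518² = 0.04033
D = ½ρv²S·CD = ½ × 0.646 × 189² × 64.6 × 0.04033 = 30100 N

D = 30100 N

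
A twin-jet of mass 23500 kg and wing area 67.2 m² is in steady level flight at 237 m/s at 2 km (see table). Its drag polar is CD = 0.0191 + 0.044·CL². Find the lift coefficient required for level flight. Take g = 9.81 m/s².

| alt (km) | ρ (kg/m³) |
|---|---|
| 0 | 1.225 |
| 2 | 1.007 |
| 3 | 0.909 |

At 2 km, from the table: ρ = 1.007 kg/m³.
In steady level flight, lift balances weight: W = mg = 23500 × 9.81 = 2.3054×10^5 N.
Dynamic pressure q = 0.5 × 1.007 × 237² = 28280 Pa.
Required CL = L/(qS) = 2.3054×10^5/(28280·67.2) = 0.1213.

CL = 0.121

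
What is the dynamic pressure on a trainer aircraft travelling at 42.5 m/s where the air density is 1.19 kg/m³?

q = 1070 Pa

q = ½ρv² = ½ × 1.19 × 42.5² = 1070 Pa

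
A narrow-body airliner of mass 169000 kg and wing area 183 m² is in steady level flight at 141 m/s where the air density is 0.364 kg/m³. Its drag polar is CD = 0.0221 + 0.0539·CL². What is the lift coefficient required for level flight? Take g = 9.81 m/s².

Weight W = mg = 169000 × 9.81 = 1.6579×10^6 N; in level flight L = W.
Dynamic pressure q = 0.5 × 0.364 × 141² = 3618 Pa.
CL = 2W/(ρv²S) = 2×1.6579×10^6/(0.364×141²×183) = 2.504.

CL = 2.5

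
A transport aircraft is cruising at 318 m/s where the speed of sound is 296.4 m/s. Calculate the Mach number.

M = 1.07

M = v/a = 318 / 296.4 = 1.07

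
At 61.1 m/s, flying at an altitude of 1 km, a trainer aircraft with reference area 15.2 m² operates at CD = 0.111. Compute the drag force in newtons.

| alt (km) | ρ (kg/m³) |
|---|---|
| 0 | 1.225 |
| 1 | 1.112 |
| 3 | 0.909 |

At 1 km, from the table: ρ = 1.112 kg/m³.
D = ½ρv²S·CD = ½ × 1.112 × 61.1² × 15.2 × 0.111 = 3500 N

D = 3500 N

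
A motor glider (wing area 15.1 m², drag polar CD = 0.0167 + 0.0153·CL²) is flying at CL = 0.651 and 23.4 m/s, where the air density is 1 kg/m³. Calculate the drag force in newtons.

CD = 0.0167 + 0.0153 × 0.651² = 0.02318
D = ½ρv²S·CD = ½ × 1 × 23.4² × 15.1 × 0.02318 = 95.8 N

D = 95.8 N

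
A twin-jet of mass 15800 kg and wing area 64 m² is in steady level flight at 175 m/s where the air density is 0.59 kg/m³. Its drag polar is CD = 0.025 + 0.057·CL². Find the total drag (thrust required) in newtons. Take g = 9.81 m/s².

In steady level flight, lift balances weight: W = mg = 15800 × 9.81 = 1.55×10^5 N.
Dynamic pressure q = 0.5 × 0.59 × 175² = 9034 Pa.
Required CL = L/(qS) = 1.55×10^5/(9034·64) = 0.2681.
CD = 0.025 + 0.057 × 0.2681² = 0.0291.
D = q·S·CD = 9034 × 64 × 0.0291 = 16820 N

D = 16800 N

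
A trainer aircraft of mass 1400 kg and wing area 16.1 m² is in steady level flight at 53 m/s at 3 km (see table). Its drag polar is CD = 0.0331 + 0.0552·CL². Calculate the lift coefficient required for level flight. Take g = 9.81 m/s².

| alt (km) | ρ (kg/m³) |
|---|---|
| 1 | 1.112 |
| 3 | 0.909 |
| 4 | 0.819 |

At 3 km, from the table: ρ = 0.909 kg/m³.
In steady level flight, lift balances weight: W = mg = 1400 × 9.81 = 13734 N.
Dynamic pressure q = 0.5 × 0.909 × 53² = 1277 Pa.
CL = W/(q·S) = 13734 / (1277 × 16.1) = 0.6682.

CL = 0.668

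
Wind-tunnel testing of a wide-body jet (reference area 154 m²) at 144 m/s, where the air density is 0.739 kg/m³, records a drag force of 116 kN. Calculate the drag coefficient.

From D = ½ρv²S·CD, rearranging gives CD = 2D/(ρv²S).
CD = 2 × 1.16×10^5 / (0.739 × 144² × 154) = 0.0983

CD = 0.0983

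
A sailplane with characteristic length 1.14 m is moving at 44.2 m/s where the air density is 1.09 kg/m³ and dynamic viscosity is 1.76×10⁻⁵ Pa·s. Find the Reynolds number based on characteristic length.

Re = 3.12×10^6

Re = ρ·v·c/μ = 1.09 × 44.2 × 1.14 / (1.76×10⁻⁵) = 3.12×10^6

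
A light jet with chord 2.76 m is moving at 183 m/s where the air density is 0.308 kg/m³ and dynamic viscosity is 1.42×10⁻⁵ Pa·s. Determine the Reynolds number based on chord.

Re = ρ·v·c/μ = 0.308 × 183 × 2.76 / (1.42×10⁻⁵) = 1.1×10^7

Re = 1.1×10^7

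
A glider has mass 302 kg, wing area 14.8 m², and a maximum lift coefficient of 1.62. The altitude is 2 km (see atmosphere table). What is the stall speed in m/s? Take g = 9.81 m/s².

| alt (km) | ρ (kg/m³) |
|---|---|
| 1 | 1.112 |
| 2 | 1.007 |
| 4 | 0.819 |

V_stall = 15.7 m/s

At 2 km, from the table: ρ = 1.007 kg/m³.
Weight W = mg = 302 × 9.81 = 2963 N.
From L = ½ρV²S·CL,max = W: V_stall = √(2W/(ρSCL,max)) = √(2·2963/(1.007·14.8·1.62))
V_stall = √245.4 = 15.7 m/s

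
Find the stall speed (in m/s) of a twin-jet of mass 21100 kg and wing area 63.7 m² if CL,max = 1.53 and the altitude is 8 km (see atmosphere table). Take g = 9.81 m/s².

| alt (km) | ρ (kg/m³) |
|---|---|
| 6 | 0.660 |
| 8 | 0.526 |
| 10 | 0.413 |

V_stall = 89.9 m/s

At 8 km, from the table: ρ = 0.526 kg/m³.
Weight W = mg = 21100 × 9.81 = 2.07×10^5 N.
From L = ½ρV²S·CL,max = W: V_stall = √(2W/(ρSCL,max)) = √(2·2.07×10^5/(0.526·63.7·1.53))
V_stall = √8075 = 89.9 m/s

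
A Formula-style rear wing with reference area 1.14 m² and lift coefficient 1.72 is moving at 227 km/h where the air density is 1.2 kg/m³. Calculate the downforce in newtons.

L = 4680 N

Convert speed: v = 227 km/h ÷ 3.6 = 63.06 m/s.
Dynamic pressure q = ½ρv² = ½ × 1.2 × 63.06² = 2386 Pa.
L = q·S·CL = 2386 × 1.14 × 1.72 = 4680 N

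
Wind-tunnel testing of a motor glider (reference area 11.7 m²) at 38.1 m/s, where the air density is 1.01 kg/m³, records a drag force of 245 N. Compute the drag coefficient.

CD = 0.0286

From D = ½ρv²S·CD, rearranging gives CD = 2D/(ρv²S).
CD = 2 × 245 / (1.01 × 38.1² × 11.7) = 0.0286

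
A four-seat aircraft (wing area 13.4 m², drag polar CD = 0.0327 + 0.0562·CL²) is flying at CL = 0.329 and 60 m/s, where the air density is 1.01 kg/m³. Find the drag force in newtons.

D = 945 N

CD = 0.0327 + 0.0562 × 0.329² = 0.03878
D = ½ρv²S·CD = ½ × 1.01 × 60² × 13.4 × 0.03878 = 945 N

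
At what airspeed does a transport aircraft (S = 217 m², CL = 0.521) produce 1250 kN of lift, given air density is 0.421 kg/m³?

v = 229 m/s

L = ½ρv²S·CL ⇒ v = √(2L/(ρ·S·CL))
v = √(2 × 1.25×10^6 / (0.421 × 217 × 0.521)) = √52520 = 229 m/s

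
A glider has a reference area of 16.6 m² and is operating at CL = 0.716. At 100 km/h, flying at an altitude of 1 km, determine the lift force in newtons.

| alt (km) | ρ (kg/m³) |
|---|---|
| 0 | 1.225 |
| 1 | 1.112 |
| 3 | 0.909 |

L = 5100 N

At 1 km, from the table: ρ = 1.112 kg/m³.
Convert speed: v = 100 km/h ÷ 3.6 = 27.78 m/s.
L = ½ρv²S·CL = ½ × 1.112 × 27.78² × 16.6 × 0.716 = 5100 N ≈ 5.1 kN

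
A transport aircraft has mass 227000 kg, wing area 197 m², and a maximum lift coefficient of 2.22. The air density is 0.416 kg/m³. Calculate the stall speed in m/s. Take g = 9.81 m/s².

Stall occurs when L = W at CL,max. W = mg = 227000 × 9.81 = 2.227×10^6 N.
V_stall = √(2W/(ρ·S·CL,max)) = √(2 × 2.227×10^6 / (0.416 × 197 × 2.22))
V_stall = √24480 = 156 m/s

V_stall = 156 m/s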